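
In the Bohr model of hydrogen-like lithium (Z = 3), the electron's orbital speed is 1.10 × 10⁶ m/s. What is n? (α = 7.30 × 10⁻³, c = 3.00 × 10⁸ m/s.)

6

v_n = Zαc/n ⇒ n = Zαc/v = 3 × 0.00730 × 3.00 × 10⁸ / 1.10 × 10⁶ ≈ 5.97
n = 6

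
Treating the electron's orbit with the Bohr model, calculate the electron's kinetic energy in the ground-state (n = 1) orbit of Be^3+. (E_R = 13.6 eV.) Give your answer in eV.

For a Coulomb orbit the virial theorem gives K = −E_n.
E_n = −E_R·Z²/n², so K = E_R·Z²/n² = 13.6 × 4²/1² = 218 eV

218 eV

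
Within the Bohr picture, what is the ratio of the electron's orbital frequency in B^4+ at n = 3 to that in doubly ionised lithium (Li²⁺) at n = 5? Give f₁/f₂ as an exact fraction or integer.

3125/243

f ∝ Z^2 · n^-3
f₁/f₂ = (5/3)^2 · (3/5)^-3 = 3125/243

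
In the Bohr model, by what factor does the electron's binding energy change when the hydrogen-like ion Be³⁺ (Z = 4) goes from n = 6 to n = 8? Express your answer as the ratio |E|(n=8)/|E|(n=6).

9/16

|E| ∝ Z^2 · n^-2; with Z fixed, |E| ∝ n^-2.
|E|(n=8)/|E|(n=6) = (8/6)^-2 = 9/16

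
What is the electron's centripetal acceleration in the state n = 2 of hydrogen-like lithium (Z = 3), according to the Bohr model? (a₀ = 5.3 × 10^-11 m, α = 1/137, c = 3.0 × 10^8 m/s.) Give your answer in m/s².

1.5 × 10^23 m/s²

r = n²a₀/Z = 7.1 × 10^-11 m, v = Zαc/n = 3.3 × 10^6 m/s
a = v²/r = (3.3 × 10^6)² / 7.1 × 10^-11 = 1.5 × 10^23 m/s²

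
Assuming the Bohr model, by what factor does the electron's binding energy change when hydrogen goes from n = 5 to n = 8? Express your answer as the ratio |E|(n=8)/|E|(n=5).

|E| ∝ Z^2 · n^-2; with Z fixed, |E| ∝ n^-2.
|E|(n=8)/|E|(n=5) = (8/5)^-2 = 25/64

25/64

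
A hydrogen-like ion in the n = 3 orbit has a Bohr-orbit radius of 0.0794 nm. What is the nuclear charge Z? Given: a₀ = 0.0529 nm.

6

r_n = n²a₀/Z ⇒ Z = n²a₀/r = 3² × 0.0529 / 0.0794 ≈ 6.00
Z = 6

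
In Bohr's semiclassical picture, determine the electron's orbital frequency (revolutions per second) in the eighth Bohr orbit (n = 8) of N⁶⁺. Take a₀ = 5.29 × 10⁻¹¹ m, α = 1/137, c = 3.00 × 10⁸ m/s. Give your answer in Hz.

r = n²a₀/Z = 4.84 × 10⁻¹⁰ m, v = Zαc/n = 1.92 × 10⁶ m/s
f = v/(2πr) = 6.31 × 10¹⁴ Hz

6.31 × 10¹⁴ Hz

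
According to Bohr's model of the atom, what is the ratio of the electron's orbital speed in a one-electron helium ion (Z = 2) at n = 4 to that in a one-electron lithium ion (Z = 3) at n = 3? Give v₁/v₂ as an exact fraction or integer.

1/2

v ∝ Z^1 · n^-1
v₁/v₂ = (2/3)^1 · (4/3)^-1 = 1/2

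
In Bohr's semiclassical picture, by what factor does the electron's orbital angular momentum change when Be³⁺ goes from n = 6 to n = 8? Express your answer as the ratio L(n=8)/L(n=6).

L = nℏ depends only on n, so L ∝ n.
L(n=8)/L(n=6) = (8/6)^1 = 4/3

4/3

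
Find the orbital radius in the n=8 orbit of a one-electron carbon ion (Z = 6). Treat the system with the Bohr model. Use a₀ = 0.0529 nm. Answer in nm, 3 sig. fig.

r_n = n²a₀/Z = 8² × 0.0529 / 6
    = 64 × 0.0529 / 6 = 0.564 nm

0.564 nm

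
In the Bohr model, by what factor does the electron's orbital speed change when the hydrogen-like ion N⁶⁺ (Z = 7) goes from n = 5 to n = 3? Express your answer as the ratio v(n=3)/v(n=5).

v ∝ Z^1 · n^-1; with Z fixed, v ∝ n^-1.
v(n=3)/v(n=5) = (3/5)^-1 = 5/3

5/3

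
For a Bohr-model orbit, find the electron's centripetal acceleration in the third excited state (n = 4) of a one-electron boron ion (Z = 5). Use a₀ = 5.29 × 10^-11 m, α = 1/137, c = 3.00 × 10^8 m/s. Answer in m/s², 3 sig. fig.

4.43 × 10^22 m/s²

r = n²a₀/Z = 1.69 × 10^-10 m, v = Zαc/n = 2.74 × 10^6 m/s
a = v²/r = (2.74 × 10^6)² / 1.69 × 10^-10 = 4.43 × 10^22 m/s²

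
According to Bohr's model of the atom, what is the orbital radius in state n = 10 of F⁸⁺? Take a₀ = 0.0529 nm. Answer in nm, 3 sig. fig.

r_n = n²a₀/Z = 10² × 0.0529 / 9
    = 100 × 0.0529 / 9 = 0.588 nm

0.588 nm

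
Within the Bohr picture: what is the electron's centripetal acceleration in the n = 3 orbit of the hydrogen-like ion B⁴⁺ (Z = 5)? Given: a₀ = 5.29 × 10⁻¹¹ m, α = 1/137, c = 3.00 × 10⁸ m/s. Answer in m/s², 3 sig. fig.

r = n²a₀/Z = 9.52 × 10⁻¹¹ m, v = Zαc/n = 3.65 × 10⁶ m/s
a = v²/r = (3.65 × 10⁶)² / 9.52 × 10⁻¹¹ = 1.40 × 10²³ m/s²

1.40 × 10²³ m/s²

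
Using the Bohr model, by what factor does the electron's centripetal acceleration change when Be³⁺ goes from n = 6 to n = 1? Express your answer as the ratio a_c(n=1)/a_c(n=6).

a_c ∝ Z^3 · n^-4; with Z fixed, a_c ∝ n^-4.
a_c(n=1)/a_c(n=6) = (1/6)^-4 = 1296

1296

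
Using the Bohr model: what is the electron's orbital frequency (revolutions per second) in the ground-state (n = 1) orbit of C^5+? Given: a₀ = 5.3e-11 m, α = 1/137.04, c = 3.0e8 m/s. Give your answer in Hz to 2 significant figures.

2.4e17 Hz

r = n²a₀/Z = 8.8e-12 m, v = Zαc/n = 1.3e7 m/s
f = v/(2πr) = 2.4e17 Hz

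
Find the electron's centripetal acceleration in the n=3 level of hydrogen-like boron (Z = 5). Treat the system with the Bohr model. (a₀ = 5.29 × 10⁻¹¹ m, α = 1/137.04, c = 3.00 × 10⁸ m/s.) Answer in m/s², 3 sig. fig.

r = n²a₀/Z = 9.52 × 10⁻¹¹ m, v = Zαc/n = 3.65 × 10⁶ m/s
a = v²/r = (3.65 × 10⁶)² / 9.52 × 10⁻¹¹ = 1.40 × 10²³ m/s²

1.40 × 10²³ m/s²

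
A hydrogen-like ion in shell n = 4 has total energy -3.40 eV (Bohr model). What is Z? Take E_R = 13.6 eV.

2

E_n = −E_R Z²/n² ⇒ Z² = −E_n n²/E_R = 3.40 × 4² / 13.6 ≈ 4.00
Z = 2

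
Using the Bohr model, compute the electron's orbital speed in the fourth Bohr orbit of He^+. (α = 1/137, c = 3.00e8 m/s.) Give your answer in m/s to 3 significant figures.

v_n = Zαc/n = 2 × 0.00730 × 3.00e8 / 4
    = 1.09e6 m/s

1.09e6 m/s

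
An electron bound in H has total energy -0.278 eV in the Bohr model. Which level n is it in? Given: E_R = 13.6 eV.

7

E_n = −E_R Z²/n² ⇒ n² = E_R Z²/(−E_n) = 13.6 × 1² / 0.278 ≈ 48.92
n = 7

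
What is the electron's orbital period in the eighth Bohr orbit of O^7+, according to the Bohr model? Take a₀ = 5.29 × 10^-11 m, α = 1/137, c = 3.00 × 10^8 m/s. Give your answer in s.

r = n²a₀/Z = 8²·5.29 × 10^-11/8 = 4.23 × 10^-10 m
v = Zαc/n = 8·0.00730·3.00 × 10^8/8 = 2.19 × 10^6 m/s
T = 2πr/v = 1.21 × 10^-15 s

1.21 × 10^-15 s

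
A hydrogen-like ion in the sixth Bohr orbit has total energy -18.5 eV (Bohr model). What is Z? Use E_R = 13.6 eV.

7

E_n = −E_R Z²/n² ⇒ Z² = −E_n n²/E_R = 18.5 × 6² / 13.6 ≈ 48.97
Z = 7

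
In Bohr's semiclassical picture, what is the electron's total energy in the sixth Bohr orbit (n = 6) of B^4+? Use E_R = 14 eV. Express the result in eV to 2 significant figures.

E_n = −E_R·Z²/n² = −14 × 5²/6² = -9.7 eV

-9.7 eV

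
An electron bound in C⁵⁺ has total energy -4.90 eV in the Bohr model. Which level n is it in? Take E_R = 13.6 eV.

10

E_n = −E_R Z²/n² ⇒ n² = E_R Z²/(−E_n) = 13.6 × 6² / 4.90 ≈ 99.92
n = 10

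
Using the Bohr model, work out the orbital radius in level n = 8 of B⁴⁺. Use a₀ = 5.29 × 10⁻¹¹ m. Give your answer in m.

r_n = n²a₀/Z = 8² × 5.29 × 10⁻¹¹ / 5
    = 64 × 5.29 × 10⁻¹¹ / 5 = 6.77 × 10⁻¹⁰ m

6.77 × 10⁻¹⁰ m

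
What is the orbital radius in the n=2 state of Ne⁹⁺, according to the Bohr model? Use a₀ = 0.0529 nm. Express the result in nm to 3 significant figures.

0.0212 nm

r_n = n²a₀/Z = 2² × 0.0529 / 10
    = 4 × 0.0529 / 10 = 0.0212 nm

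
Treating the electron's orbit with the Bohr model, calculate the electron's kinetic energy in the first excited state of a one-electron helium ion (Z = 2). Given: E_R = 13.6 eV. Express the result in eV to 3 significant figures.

For a Coulomb orbit the virial theorem gives K = −E_n.
E_n = −E_R·Z²/n², so K = E_R·Z²/n² = 13.6 × 2²/2² = 13.6 eV

13.6 eV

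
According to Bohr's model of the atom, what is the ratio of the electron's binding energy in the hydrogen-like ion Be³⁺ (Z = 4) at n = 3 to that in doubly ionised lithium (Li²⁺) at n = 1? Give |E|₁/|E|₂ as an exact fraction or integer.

|E| ∝ Z^2 · n^-2
|E|₁/|E|₂ = (4/3)^2 · (3/1)^-2 = 16/81

16/81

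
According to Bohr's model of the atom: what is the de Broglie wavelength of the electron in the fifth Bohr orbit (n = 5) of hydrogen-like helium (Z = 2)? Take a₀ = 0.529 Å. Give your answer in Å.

8.31 Å

The Bohr quantisation condition is nλ = 2πr_n.
r_n = n²a₀/Z = 6.61 Å
λ = 2πr_n/n = 2π·6.61/5 = 8.31 Å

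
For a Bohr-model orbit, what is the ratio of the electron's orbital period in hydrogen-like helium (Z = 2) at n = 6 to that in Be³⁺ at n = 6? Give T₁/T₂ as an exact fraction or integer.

T ∝ Z^-2 · n^3
T₁/T₂ = (2/4)^-2 · (6/6)^3 = 4

4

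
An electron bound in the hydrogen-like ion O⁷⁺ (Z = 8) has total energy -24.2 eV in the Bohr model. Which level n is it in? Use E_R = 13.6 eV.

6

E_n = −E_R Z²/n² ⇒ n² = E_R Z²/(−E_n) = 13.6 × 8² / 24.2 ≈ 35.97
n = 6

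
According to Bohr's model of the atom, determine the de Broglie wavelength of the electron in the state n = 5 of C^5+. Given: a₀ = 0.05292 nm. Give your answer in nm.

The Bohr quantisation condition is nλ = 2πr_n.
r_n = n²a₀/Z = 0.2205 nm
λ = 2πr_n/n = 2π·0.2205/5 = 0.2771 nm

0.2771 nm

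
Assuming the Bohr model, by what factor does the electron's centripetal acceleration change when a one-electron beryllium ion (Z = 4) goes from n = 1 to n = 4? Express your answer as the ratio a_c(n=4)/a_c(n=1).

a_c ∝ Z^3 · n^-4; with Z fixed, a_c ∝ n^-4.
a_c(n=4)/a_c(n=1) = (4/1)^-4 = 1/256

1/256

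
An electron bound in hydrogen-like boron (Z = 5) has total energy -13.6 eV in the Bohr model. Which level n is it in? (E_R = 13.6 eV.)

E_n = −E_R Z²/n² ⇒ n² = E_R Z²/(−E_n) = 13.6 × 5² / 13.6 ≈ 25.00
n = 5

5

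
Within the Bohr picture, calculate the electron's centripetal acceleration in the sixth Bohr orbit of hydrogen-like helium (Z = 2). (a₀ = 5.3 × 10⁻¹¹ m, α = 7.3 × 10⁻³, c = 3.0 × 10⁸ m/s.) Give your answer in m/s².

r = n²a₀/Z = 9.5 × 10⁻¹⁰ m, v = Zαc/n = 7.3 × 10⁵ m/s
a = v²/r = (7.3 × 10⁵)² / 9.5 × 10⁻¹⁰ = 5.6 × 10²⁰ m/s²

5.6 × 10²⁰ m/s²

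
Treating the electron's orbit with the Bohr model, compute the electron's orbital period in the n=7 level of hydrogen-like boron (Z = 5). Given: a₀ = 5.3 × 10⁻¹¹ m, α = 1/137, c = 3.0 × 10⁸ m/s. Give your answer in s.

2.1 × 10⁻¹⁵ s

r = n²a₀/Z = 7²·5.3 × 10⁻¹¹/5 = 5.2 × 10⁻¹⁰ m
v = Zαc/n = 5·0.0073·3.0 × 10⁸/7 = 1.6 × 10⁶ m/s
T = 2πr/v = 2.1 × 10⁻¹⁵ s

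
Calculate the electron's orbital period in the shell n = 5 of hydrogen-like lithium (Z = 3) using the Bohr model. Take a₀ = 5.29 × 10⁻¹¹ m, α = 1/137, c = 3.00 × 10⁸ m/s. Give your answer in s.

r = n²a₀/Z = 5²·5.29 × 10⁻¹¹/3 = 4.41 × 10⁻¹⁰ m
v = Zαc/n = 3·0.00730·3.00 × 10⁸/5 = 1.31 × 10⁶ m/s
T = 2πr/v = 2.11 × 10⁻¹⁵ s

2.11 × 10⁻¹⁵ s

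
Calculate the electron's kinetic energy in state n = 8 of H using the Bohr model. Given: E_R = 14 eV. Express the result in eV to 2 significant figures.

0.22 eV

For a Coulomb orbit the virial theorem gives K = −E_n.
E_n = −E_R·Z²/n², so K = E_R·Z²/n² = 14 × 1²/8² = 0.22 eV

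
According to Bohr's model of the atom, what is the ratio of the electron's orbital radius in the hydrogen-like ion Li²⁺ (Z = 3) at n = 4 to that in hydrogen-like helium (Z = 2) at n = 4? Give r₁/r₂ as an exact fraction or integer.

2/3

r ∝ Z^-1 · n^2
r₁/r₂ = (3/2)^-1 · (4/4)^2 = 2/3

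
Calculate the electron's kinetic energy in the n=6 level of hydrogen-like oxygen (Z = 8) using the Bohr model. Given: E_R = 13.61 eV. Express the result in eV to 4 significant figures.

For a Coulomb orbit the virial theorem gives K = −E_n.
E_n = −E_R·Z²/n², so K = E_R·Z²/n² = 13.61 × 8²/6² = 24.20 eV

24.20 eV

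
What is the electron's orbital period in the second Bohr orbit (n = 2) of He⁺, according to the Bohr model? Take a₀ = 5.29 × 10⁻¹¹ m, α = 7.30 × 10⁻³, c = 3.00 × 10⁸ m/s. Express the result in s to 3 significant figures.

3.04 × 10⁻¹⁶ s

r = n²a₀/Z = 2²·5.29 × 10⁻¹¹/2 = 1.06 × 10⁻¹⁰ m
v = Zαc/n = 2·0.00730·3.00 × 10⁸/2 = 2.19 × 10⁶ m/s
T = 2πr/v = 3.04 × 10⁻¹⁶ s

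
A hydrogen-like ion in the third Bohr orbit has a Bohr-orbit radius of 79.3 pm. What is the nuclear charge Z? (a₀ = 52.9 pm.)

6

r_n = n²a₀/Z ⇒ Z = n²a₀/r = 3² × 52.9 / 79.3 ≈ 6.00
Z = 6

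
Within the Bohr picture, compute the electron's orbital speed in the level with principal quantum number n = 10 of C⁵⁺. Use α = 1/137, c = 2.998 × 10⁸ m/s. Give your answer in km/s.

v_n = Zαc/n = 6 × 0.007299 × 2.998 × 10⁸ / 10
    = 1313 km/s

1313 km/s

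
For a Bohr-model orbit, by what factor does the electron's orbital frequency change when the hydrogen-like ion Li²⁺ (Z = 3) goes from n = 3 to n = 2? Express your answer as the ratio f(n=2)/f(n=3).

27/8

f ∝ Z^2 · n^-3; with Z fixed, f ∝ n^-3.
f(n=2)/f(n=3) = (2/3)^-3 = 27/8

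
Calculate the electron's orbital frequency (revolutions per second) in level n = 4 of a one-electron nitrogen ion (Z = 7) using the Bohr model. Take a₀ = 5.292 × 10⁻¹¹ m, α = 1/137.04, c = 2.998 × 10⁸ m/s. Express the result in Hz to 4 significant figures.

r = n²a₀/Z = 1.210 × 10⁻¹⁰ m, v = Zαc/n = 3.828 × 10⁶ m/s
f = v/(2πr) = 5.037 × 10¹⁵ Hz

5.037 × 10¹⁵ Hz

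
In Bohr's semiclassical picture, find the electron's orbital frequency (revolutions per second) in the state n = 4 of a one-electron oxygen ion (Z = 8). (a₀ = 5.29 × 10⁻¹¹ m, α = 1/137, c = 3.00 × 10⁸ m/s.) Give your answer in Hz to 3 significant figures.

r = n²a₀/Z = 1.06 × 10⁻¹⁰ m, v = Zαc/n = 4.38 × 10⁶ m/s
f = v/(2πr) = 6.59 × 10¹⁵ Hz

6.59 × 10¹⁵ Hz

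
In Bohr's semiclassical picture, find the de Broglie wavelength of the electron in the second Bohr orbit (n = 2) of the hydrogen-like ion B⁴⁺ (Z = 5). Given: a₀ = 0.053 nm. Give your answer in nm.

0.13 nm

The Bohr quantisation condition is nλ = 2πr_n.
r_n = n²a₀/Z = 0.042 nm
λ = 2πr_n/n = 2π·0.042/2 = 0.13 nm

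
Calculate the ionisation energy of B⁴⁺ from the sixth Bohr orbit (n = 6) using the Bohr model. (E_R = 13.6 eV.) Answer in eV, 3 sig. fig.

9.44 eV

E_n = −E_R·Z²/n² = −13.6 × 5²/6² eV = -9.44 eV
Ionisation energy = −E_n = 9.44 eV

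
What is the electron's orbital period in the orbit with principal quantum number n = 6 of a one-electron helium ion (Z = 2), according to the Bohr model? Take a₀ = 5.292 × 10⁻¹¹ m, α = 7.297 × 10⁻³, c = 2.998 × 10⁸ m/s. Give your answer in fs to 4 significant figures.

r = n²a₀/Z = 6²·5.292 × 10⁻¹¹/2 = 9.526 × 10⁻¹⁰ m
v = Zαc/n = 2·0.007297·2.998 × 10⁸/6 = 7.292 × 10⁵ m/s
T = 2πr/v = 8.208 × 10⁻¹⁵ s = 8.208 fs

8.208 fs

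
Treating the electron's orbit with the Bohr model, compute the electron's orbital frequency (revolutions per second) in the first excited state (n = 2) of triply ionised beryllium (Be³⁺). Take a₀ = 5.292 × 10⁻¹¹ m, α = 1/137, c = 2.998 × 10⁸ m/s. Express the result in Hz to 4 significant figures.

r = n²a₀/Z = 5.292 × 10⁻¹¹ m, v = Zαc/n = 4.377 × 10⁶ m/s
f = v/(2πr) = 1.316 × 10¹⁶ Hz

1.316 × 10¹⁶ Hz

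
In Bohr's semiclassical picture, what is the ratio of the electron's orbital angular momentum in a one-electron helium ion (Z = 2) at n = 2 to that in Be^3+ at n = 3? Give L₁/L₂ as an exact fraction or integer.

L = nℏ is independent of Z.
L₁/L₂ = n₁/n₂ = 2/3 = 2/3

2/3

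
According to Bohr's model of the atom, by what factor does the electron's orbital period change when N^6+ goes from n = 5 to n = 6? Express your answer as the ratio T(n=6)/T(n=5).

216/125

T ∝ Z^-2 · n^3; with Z fixed, T ∝ n^3.
T(n=6)/T(n=5) = (6/5)^3 = 216/125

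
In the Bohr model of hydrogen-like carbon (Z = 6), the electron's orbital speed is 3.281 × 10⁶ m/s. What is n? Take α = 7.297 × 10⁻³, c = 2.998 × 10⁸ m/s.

v_n = Zαc/n ⇒ n = Zαc/v = 6 × 0.007297 × 2.998 × 10⁸ / 3.281 × 10⁶ ≈ 4.00
n = 4

4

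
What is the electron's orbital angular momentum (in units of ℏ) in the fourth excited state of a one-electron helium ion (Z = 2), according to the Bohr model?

5

L_n = nℏ, so L/ℏ = n = 5.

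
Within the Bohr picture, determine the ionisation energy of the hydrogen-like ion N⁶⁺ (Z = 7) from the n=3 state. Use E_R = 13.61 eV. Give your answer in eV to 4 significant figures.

E_n = −E_R·Z²/n² = −13.61 × 7²/3² eV = -74.10 eV
Ionisation energy = −E_n = 74.10 eV

74.10 eV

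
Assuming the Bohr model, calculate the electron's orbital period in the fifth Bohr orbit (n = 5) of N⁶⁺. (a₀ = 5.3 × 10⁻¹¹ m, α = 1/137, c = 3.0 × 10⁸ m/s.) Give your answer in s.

r = n²a₀/Z = 5²·5.3 × 10⁻¹¹/7 = 1.9 × 10⁻¹⁰ m
v = Zαc/n = 7·0.0073·3.0 × 10⁸/5 = 3.1 × 10⁶ m/s
T = 2πr/v = 3.9 × 10⁻¹⁶ s

3.9 × 10⁻¹⁶ s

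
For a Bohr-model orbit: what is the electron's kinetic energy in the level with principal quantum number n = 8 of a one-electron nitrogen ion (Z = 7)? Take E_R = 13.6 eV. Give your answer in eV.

10.4 eV

For a Coulomb orbit the virial theorem gives K = −E_n.
E_n = −E_R·Z²/n², so K = E_R·Z²/n² = 13.6 × 7²/8² = 10.4 eV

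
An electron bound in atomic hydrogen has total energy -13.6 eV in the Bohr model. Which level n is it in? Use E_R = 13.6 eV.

1

E_n = −E_R Z²/n² ⇒ n² = E_R Z²/(−E_n) = 13.6 × 1² / 13.6 ≈ 1.00
n = 1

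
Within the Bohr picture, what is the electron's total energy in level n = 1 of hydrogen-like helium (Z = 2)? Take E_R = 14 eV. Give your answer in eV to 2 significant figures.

-56 eV

E_n = −E_R·Z²/n² = −14 × 2²/1² = -56 eV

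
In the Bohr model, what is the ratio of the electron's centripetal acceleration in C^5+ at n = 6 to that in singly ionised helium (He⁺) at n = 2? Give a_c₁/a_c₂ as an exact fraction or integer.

a_c ∝ Z^3 · n^-4
a_c₁/a_c₂ = (6/2)^3 · (6/2)^-4 = 1/3

1/3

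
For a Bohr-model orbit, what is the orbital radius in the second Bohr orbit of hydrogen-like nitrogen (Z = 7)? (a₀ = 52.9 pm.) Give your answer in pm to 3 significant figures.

30.2 pm

r_n = n²a₀/Z = 2² × 52.9 / 7
    = 4 × 52.9 / 7 = 30.2 pm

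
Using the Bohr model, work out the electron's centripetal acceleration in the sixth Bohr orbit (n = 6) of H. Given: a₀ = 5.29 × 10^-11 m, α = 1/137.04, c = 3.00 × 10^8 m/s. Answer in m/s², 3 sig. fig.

r = n²a₀/Z = 1.90 × 10^-9 m, v = Zαc/n = 3.65 × 10^5 m/s
a = v²/r = (3.65 × 10^5)² / 1.90 × 10^-9 = 6.99 × 10^19 m/s²

6.99 × 10^19 m/s²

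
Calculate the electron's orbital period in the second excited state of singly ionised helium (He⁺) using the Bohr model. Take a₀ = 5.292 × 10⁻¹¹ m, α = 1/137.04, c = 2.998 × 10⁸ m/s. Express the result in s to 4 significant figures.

1.026 × 10⁻¹⁵ s

r = n²a₀/Z = 3²·5.292 × 10⁻¹¹/2 = 2.381 × 10⁻¹⁰ m
v = Zαc/n = 2·0.007297·2.998 × 10⁸/3 = 1.458 × 10⁶ m/s
T = 2πr/v = 1.026 × 10⁻¹⁵ s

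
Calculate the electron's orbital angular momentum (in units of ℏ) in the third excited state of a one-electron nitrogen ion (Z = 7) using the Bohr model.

4

L_n = nℏ, so L/ℏ = n = 4.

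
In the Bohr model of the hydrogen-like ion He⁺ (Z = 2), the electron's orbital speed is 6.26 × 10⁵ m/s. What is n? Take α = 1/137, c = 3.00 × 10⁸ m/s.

v_n = Zαc/n ⇒ n = Zαc/v = 2 × 0.00730 × 3.00 × 10⁸ / 6.26 × 10⁵ ≈ 7.00
n = 7

7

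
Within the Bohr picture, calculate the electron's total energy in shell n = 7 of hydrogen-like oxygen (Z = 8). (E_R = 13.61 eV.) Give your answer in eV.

-17.78 eV

E_n = −E_R·Z²/n² = −13.61 × 8²/7² = -17.78 eV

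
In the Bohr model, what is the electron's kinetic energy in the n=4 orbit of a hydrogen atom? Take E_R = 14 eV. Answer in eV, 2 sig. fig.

For a Coulomb orbit the virial theorem gives K = −E_n.
E_n = −E_R·Z²/n², so K = E_R·Z²/n² = 14 × 1²/4² = 0.88 eV

0.88 eV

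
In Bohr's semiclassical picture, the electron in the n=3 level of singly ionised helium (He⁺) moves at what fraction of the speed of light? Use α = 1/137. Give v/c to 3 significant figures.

v_n = Zαc/n, so v/c = Zα/n = 2 × 0.00730 / 3 = 0.00487

0.00487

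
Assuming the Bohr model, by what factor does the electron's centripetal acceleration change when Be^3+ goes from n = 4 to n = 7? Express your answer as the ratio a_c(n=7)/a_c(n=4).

a_c ∝ Z^3 · n^-4; with Z fixed, a_c ∝ n^-4.
a_c(n=7)/a_c(n=4) = (7/4)^-4 = 256/2401

256/2401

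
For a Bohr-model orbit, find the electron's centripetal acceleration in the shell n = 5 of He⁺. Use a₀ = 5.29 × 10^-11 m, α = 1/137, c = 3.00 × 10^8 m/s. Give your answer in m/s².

r = n²a₀/Z = 6.61 × 10^-10 m, v = Zαc/n = 8.76 × 10^5 m/s
a = v²/r = (8.76 × 10^5)² / 6.61 × 10^-10 = 1.16 × 10^21 m/s²

1.16 × 10^21 m/s²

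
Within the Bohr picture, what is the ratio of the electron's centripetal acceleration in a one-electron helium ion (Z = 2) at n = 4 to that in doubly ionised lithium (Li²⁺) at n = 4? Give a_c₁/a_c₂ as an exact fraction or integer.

8/27

a_c ∝ Z^3 · n^-4
a_c₁/a_c₂ = (2/3)^3 · (4/4)^-4 = 8/27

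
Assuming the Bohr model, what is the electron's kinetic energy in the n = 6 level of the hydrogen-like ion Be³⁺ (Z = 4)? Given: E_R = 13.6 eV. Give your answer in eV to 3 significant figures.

For a Coulomb orbit the virial theorem gives K = −E_n.
E_n = −E_R·Z²/n², so K = E_R·Z²/n² = 13.6 × 4²/6² = 6.04 eV

6.04 eV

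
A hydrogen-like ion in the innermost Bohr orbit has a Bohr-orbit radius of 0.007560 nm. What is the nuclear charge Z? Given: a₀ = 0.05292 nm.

7

r_n = n²a₀/Z ⇒ Z = n²a₀/r = 1² × 0.05292 / 0.007560 ≈ 7.00
Z = 7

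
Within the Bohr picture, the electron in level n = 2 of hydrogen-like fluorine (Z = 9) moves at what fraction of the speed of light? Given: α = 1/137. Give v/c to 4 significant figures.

v_n = Zαc/n, so v/c = Zα/n = 9 × 0.007299 / 2 = 0.03285

0.03285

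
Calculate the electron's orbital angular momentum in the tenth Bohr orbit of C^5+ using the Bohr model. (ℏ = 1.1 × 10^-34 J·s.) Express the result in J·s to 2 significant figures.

L_n = nℏ = 10 × 1.1 × 10^-34 = 1.1 × 10^-33 J·s

1.1 × 10^-33 J·s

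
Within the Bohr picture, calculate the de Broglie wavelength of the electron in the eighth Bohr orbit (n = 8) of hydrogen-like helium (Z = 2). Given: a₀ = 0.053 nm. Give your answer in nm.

The Bohr quantisation condition is nλ = 2πr_n.
r_n = n²a₀/Z = 1.7 nm
λ = 2πr_n/n = 2π·1.7/8 = 1.3 nm

1.3 nm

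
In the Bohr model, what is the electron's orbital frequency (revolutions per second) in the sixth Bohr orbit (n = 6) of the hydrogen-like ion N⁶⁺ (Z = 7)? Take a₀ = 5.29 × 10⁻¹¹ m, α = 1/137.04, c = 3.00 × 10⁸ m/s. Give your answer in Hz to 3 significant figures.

r = n²a₀/Z = 2.72 × 10⁻¹⁰ m, v = Zαc/n = 2.55 × 10⁶ m/s
f = v/(2πr) = 1.49 × 10¹⁵ Hz

1.49 × 10¹⁵ Hz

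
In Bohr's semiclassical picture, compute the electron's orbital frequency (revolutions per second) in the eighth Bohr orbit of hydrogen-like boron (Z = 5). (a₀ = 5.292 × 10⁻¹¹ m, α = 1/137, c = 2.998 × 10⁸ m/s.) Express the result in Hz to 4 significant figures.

3.214 × 10¹⁴ Hz

r = n²a₀/Z = 6.774 × 10⁻¹⁰ m, v = Zαc/n = 1.368 × 10⁶ m/s
f = v/(2πr) = 3.214 × 10¹⁴ Hz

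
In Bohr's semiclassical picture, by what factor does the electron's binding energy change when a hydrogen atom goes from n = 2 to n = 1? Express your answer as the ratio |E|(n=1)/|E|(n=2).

|E| ∝ Z^2 · n^-2; with Z fixed, |E| ∝ n^-2.
|E|(n=1)/|E|(n=2) = (1/2)^-2 = 4

4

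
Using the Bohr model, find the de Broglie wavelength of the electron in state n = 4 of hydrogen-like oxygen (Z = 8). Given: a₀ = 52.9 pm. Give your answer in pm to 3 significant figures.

The Bohr quantisation condition is nλ = 2πr_n.
r_n = n²a₀/Z = 106 pm
λ = 2πr_n/n = 2π·106/4 = 166 pm

166 pm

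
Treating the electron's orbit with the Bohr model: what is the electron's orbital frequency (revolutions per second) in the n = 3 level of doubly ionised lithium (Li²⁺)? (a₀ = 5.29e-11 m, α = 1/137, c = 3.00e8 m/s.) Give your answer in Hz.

r = n²a₀/Z = 1.59e-10 m, v = Zαc/n = 2.19e6 m/s
f = v/(2πr) = 2.20e15 Hz

2.20e15 Hz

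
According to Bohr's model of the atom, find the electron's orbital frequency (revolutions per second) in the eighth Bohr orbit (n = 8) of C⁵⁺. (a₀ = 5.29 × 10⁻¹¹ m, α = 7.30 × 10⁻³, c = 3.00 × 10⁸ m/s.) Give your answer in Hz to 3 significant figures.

4.63 × 10¹⁴ Hz

r = n²a₀/Z = 5.64 × 10⁻¹⁰ m, v = Zαc/n = 1.64 × 10⁶ m/s
f = v/(2πr) = 4.63 × 10¹⁴ Hz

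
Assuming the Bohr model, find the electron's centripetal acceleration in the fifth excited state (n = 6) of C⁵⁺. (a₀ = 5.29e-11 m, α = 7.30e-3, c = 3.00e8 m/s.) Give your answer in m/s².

1.51e22 m/s²

r = n²a₀/Z = 3.17e-10 m, v = Zαc/n = 2.19e6 m/s
a = v²/r = (2.19e6)² / 3.17e-10 = 1.51e22 m/s²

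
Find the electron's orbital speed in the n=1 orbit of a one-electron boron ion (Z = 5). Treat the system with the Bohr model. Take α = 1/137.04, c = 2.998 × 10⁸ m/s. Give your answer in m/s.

1.094 × 10⁷ m/s

v_n = Zαc/n = 5 × 0.007297 × 2.998 × 10⁸ / 1
    = 1.094 × 10⁷ m/s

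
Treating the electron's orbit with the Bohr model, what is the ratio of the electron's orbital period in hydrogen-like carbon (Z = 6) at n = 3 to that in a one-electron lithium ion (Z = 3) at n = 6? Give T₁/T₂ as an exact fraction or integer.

T ∝ Z^-2 · n^3
T₁/T₂ = (6/3)^-2 · (3/6)^3 = 1/32

1/32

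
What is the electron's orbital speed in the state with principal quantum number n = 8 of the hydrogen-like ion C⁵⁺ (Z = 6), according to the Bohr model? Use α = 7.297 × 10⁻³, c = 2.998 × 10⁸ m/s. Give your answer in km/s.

1641 km/s

v_n = Zαc/n = 6 × 0.007297 × 2.998 × 10⁸ / 8
    = 1641 km/s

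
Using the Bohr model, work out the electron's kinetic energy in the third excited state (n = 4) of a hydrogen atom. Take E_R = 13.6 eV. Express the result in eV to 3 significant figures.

For a Coulomb orbit the virial theorem gives K = −E_n.
E_n = −E_R·Z²/n², so K = E_R·Z²/n² = 13.6 × 1²/4² = 0.850 eV

0.850 eV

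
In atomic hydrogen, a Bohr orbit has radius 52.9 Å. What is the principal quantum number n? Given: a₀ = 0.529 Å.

10

r_n = n²a₀/Z ⇒ n² = rZ/a₀ = 52.9 × 1 / 0.529 ≈ 100.00
n = 10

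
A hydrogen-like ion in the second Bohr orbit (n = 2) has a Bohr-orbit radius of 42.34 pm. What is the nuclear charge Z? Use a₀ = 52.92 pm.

5

r_n = n²a₀/Z ⇒ Z = n²a₀/r = 2² × 52.92 / 42.34 ≈ 5.00
Z = 5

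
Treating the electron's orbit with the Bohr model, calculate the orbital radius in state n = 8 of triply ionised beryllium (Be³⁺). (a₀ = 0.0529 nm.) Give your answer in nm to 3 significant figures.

r_n = n²a₀/Z = 8² × 0.0529 / 4
    = 64 × 0.0529 / 4 = 0.846 nm

0.846 nm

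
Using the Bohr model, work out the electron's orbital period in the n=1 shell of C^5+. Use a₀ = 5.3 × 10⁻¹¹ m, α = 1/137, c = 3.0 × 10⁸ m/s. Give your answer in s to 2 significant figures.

4.2 × 10⁻¹⁸ s

r = n²a₀/Z = 1²·5.3 × 10⁻¹¹/6 = 8.8 × 10⁻¹² m
v = Zαc/n = 6·0.0073·3.0 × 10⁸/1 = 1.3 × 10⁷ m/s
T = 2πr/v = 4.2 × 10⁻¹⁸ s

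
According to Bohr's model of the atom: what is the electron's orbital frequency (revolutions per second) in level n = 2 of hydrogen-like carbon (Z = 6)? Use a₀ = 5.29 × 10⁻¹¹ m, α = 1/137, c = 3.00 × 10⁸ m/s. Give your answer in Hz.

2.96 × 10¹⁶ Hz

r = n²a₀/Z = 3.53 × 10⁻¹¹ m, v = Zαc/n = 6.57 × 10⁶ m/s
f = v/(2πr) = 2.96 × 10¹⁶ Hz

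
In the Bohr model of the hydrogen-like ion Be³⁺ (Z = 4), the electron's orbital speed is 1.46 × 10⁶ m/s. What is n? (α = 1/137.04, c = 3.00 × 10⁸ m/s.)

6

v_n = Zαc/n ⇒ n = Zαc/v = 4 × 0.00730 × 3.00 × 10⁸ / 1.46 × 10⁶ ≈ 6.00
n = 6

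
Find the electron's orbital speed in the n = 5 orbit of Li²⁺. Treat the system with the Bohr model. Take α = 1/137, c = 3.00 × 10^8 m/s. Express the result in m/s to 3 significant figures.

v_n = Zαc/n = 3 × 0.00730 × 3.00 × 10^8 / 5
    = 1.31 × 10^6 m/s

1.31 × 10^6 m/s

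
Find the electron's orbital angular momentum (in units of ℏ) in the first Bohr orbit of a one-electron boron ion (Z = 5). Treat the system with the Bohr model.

L_n = nℏ, so L/ℏ = n = 1.

1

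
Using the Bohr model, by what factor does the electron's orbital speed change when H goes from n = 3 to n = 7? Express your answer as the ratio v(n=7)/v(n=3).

3/7

v ∝ Z^1 · n^-1; with Z fixed, v ∝ n^-1.
v(n=7)/v(n=3) = (7/3)^-1 = 3/7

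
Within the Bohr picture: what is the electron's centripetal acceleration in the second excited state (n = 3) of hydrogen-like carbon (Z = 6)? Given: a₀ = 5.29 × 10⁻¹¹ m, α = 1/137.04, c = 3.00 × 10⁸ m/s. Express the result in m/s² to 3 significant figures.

r = n²a₀/Z = 7.94 × 10⁻¹¹ m, v = Zαc/n = 4.38 × 10⁶ m/s
a = v²/r = (4.38 × 10⁶)² / 7.94 × 10⁻¹¹ = 2.42 × 10²³ m/s²

2.42 × 10²³ m/s²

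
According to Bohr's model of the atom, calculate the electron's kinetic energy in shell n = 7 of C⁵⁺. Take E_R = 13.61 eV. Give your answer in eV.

For a Coulomb orbit the virial theorem gives K = −E_n.
E_n = −E_R·Z²/n², so K = E_R·Z²/n² = 13.61 × 6²/7² = 9.999 eV

9.999 eV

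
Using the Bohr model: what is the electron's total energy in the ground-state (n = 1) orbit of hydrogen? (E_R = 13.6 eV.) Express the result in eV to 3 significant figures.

-13.6 eV

E_n = −E_R·Z²/n² = −13.6 × 1²/1² = -13.6 eV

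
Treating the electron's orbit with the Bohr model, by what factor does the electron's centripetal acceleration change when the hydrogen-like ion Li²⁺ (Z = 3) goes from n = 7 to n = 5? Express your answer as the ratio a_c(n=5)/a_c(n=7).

a_c ∝ Z^3 · n^-4; with Z fixed, a_c ∝ n^-4.
a_c(n=5)/a_c(n=7) = (5/7)^-4 = 2401/625

2401/625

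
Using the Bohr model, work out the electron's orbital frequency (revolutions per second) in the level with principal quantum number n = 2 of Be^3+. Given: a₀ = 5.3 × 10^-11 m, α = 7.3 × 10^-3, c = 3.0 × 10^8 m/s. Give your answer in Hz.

r = n²a₀/Z = 5.3 × 10^-11 m, v = Zαc/n = 4.4 × 10^6 m/s
f = v/(2πr) = 1.3 × 10^16 Hz

1.3 × 10^16 Hz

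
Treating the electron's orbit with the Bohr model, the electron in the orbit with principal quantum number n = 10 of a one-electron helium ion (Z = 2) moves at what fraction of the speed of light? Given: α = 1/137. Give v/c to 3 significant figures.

0.00146

v_n = Zαc/n, so v/c = Zα/n = 2 × 0.00730 / 10 = 0.00146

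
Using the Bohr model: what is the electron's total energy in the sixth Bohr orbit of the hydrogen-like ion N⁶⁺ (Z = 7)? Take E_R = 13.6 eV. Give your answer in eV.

-18.5 eV

E_n = −E_R·Z²/n² = −13.6 × 7²/6² = -18.5 eV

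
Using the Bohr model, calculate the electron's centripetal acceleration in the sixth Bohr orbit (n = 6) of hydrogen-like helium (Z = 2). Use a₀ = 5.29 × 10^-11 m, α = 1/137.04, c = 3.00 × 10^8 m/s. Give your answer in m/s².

r = n²a₀/Z = 9.52 × 10^-10 m, v = Zαc/n = 7.30 × 10^5 m/s
a = v²/r = (7.30 × 10^5)² / 9.52 × 10^-10 = 5.59 × 10^20 m/s²

5.59 × 10^20 m/s²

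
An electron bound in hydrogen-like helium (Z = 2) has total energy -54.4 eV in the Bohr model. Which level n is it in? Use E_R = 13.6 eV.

E_n = −E_R Z²/n² ⇒ n² = E_R Z²/(−E_n) = 13.6 × 2² / 54.4 ≈ 1.00
n = 1

1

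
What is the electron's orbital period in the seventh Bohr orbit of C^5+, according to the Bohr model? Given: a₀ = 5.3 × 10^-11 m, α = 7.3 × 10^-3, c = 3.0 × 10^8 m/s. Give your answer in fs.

r = n²a₀/Z = 7²·5.3 × 10^-11/6 = 4.3 × 10^-10 m
v = Zαc/n = 6·0.0073·3.0 × 10^8/7 = 1.9 × 10^6 m/s
T = 2πr/v = 1.4 × 10^-15 s = 1.4 fs

1.4 fs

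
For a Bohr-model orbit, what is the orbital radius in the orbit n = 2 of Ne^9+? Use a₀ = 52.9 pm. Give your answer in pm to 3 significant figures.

r_n = n²a₀/Z = 2² × 52.9 / 10
    = 4 × 52.9 / 10 = 21.2 pm

21.2 pm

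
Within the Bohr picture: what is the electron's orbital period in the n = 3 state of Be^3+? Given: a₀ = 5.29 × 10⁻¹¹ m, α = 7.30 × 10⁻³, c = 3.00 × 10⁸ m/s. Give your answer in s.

2.56 × 10⁻¹⁶ s

r = n²a₀/Z = 3²·5.29 × 10⁻¹¹/4 = 1.19 × 10⁻¹⁰ m
v = Zαc/n = 4·0.00730·3.00 × 10⁸/3 = 2.92 × 10⁶ m/s
T = 2πr/v = 2.56 × 10⁻¹⁶ s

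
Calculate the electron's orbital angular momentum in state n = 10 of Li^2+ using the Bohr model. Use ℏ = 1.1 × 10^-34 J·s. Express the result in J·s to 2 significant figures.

1.1 × 10^-33 J·s

L_n = nℏ = 10 × 1.1 × 10^-34 = 1.1 × 10^-33 J·s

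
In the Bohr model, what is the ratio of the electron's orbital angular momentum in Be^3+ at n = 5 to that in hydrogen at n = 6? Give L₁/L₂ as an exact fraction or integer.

5/6

L = nℏ is independent of Z.
L₁/L₂ = n₁/n₂ = 5/6 = 5/6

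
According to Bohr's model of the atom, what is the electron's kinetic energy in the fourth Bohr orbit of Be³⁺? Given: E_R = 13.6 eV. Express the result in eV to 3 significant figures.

13.6 eV

For a Coulomb orbit the virial theorem gives K = −E_n.
E_n = −E_R·Z²/n², so K = E_R·Z²/n² = 13.6 × 4²/4² = 13.6 eV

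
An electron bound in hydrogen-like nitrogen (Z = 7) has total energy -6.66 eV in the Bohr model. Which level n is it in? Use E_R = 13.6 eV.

10

E_n = −E_R Z²/n² ⇒ n² = E_R Z²/(−E_n) = 13.6 × 7² / 6.66 ≈ 100.06
n = 10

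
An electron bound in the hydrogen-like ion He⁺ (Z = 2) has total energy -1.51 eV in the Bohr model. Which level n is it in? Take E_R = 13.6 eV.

E_n = −E_R Z²/n² ⇒ n² = E_R Z²/(−E_n) = 13.6 × 2² / 1.51 ≈ 36.03
n = 6

6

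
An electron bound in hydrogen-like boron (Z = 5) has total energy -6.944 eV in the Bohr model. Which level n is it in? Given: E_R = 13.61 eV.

7

E_n = −E_R Z²/n² ⇒ n² = E_R Z²/(−E_n) = 13.61 × 5² / 6.944 ≈ 49.00
n = 7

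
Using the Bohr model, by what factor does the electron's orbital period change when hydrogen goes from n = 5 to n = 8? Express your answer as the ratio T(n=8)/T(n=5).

512/125

T ∝ Z^-2 · n^3; with Z fixed, T ∝ n^3.
T(n=8)/T(n=5) = (8/5)^3 = 512/125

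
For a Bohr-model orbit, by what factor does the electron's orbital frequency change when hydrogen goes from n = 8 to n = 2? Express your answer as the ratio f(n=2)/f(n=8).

64

f ∝ Z^2 · n^-3; with Z fixed, f ∝ n^-3.
f(n=2)/f(n=8) = (2/8)^-3 = 64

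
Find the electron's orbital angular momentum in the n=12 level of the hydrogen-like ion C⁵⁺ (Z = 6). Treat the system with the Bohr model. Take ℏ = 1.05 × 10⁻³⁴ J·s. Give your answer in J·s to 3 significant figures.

1.26 × 10⁻³³ J·s

L_n = nℏ = 12 × 1.05 × 10⁻³⁴ = 1.26 × 10⁻³³ J·s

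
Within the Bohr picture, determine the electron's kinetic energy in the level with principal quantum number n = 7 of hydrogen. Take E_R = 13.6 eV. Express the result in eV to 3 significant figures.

0.278 eV

For a Coulomb orbit the virial theorem gives K = −E_n.
E_n = −E_R·Z²/n², so K = E_R·Z²/n² = 13.6 × 1²/7² = 0.278 eV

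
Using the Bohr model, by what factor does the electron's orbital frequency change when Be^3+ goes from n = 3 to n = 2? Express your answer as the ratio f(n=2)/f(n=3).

27/8

f ∝ Z^2 · n^-3; with Z fixed, f ∝ n^-3.
f(n=2)/f(n=3) = (2/3)^-3 = 27/8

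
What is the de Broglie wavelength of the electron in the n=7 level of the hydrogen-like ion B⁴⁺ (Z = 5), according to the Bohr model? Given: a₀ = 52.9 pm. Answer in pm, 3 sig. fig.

465 pm

The Bohr quantisation condition is nλ = 2πr_n.
r_n = n²a₀/Z = 518 pm
λ = 2πr_n/n = 2π·518/7 = 465 pm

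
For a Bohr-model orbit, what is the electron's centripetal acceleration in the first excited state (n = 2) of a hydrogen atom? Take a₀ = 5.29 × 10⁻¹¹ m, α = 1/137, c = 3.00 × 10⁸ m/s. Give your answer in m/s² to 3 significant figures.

5.67 × 10²¹ m/s²

r = n²a₀/Z = 2.12 × 10⁻¹⁰ m, v = Zαc/n = 1.09 × 10⁶ m/s
a = v²/r = (1.09 × 10⁶)² / 2.12 × 10⁻¹⁰ = 5.67 × 10²¹ m/s²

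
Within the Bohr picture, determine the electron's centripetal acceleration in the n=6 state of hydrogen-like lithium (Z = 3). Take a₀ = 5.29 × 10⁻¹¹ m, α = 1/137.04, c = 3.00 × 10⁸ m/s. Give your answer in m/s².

r = n²a₀/Z = 6.35 × 10⁻¹⁰ m, v = Zαc/n = 1.09 × 10⁶ m/s
a = v²/r = (1.09 × 10⁶)² / 6.35 × 10⁻¹⁰ = 1.89 × 10²¹ m/s²

1.89 × 10²¹ m/s²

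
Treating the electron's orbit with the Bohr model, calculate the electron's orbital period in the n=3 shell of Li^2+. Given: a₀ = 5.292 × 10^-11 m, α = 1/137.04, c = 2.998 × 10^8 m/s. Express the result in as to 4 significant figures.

456.0 as

r = n²a₀/Z = 3²·5.292 × 10^-11/3 = 1.588 × 10^-10 m
v = Zαc/n = 3·0.007297·2.998 × 10^8/3 = 2.188 × 10^6 m/s
T = 2πr/v = 4.560 × 10^-16 s = 456.0 as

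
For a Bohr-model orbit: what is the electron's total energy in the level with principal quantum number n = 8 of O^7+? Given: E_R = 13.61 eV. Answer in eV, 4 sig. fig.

E_n = −E_R·Z²/n² = −13.61 × 8²/8² = -13.61 eV

-13.61 eV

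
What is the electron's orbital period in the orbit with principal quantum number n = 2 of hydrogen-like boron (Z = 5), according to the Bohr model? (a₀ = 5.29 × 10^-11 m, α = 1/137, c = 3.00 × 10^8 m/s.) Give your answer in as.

r = n²a₀/Z = 2²·5.29 × 10^-11/5 = 4.23 × 10^-11 m
v = Zαc/n = 5·0.00730·3.00 × 10^8/2 = 5.47 × 10^6 m/s
T = 2πr/v = 4.86 × 10^-17 s = 48.6 as

48.6 as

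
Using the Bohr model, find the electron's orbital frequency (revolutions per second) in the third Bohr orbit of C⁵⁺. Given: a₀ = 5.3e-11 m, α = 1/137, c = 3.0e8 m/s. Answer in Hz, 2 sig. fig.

8.8e15 Hz

r = n²a₀/Z = 8.0e-11 m, v = Zαc/n = 4.4e6 m/s
f = v/(2πr) = 8.8e15 Hz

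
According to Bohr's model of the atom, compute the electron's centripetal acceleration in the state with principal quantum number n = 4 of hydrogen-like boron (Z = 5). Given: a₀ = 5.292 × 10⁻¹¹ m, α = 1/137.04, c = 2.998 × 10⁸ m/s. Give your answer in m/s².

r = n²a₀/Z = 1.693 × 10⁻¹⁰ m, v = Zαc/n = 2.735 × 10⁶ m/s
a = v²/r = (2.735 × 10⁶)² / 1.693 × 10⁻¹⁰ = 4.416 × 10²² m/s²

4.416 × 10²² m/s²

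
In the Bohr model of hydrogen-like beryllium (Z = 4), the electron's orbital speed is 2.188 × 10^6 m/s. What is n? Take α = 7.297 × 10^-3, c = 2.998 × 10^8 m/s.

4

v_n = Zαc/n ⇒ n = Zαc/v = 4 × 0.007297 × 2.998 × 10^8 / 2.188 × 10^6 ≈ 4.00
n = 4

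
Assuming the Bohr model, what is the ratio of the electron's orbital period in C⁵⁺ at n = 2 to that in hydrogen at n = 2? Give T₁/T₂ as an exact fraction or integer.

T ∝ Z^-2 · n^3
T₁/T₂ = (6/1)^-2 · (2/2)^3 = 1/36

1/36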